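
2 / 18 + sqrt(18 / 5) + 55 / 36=3.54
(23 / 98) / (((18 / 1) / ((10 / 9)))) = 115 / 7938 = 0.01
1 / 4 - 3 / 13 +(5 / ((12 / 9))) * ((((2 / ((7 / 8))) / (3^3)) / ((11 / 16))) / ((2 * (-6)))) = -2081 / 108108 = -0.02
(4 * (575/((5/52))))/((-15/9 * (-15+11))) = 3588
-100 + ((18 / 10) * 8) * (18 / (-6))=-716 / 5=-143.20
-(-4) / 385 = 4 / 385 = 0.01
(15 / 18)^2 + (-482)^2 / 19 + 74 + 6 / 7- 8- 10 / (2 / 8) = 58677565 / 4788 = 12255.13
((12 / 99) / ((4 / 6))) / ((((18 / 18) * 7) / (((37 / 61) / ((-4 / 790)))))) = -14615 / 4697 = -3.11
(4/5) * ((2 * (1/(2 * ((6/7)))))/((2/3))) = 1.40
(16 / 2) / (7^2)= 8 / 49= 0.16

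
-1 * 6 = -6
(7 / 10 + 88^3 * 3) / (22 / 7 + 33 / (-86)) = 6153694267 / 8305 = 740962.58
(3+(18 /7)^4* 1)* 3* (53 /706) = 17836461 /1695106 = 10.52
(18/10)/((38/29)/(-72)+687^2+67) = 9396/2464027825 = 0.00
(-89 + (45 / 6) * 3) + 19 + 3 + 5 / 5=-43.50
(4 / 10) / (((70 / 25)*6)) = 1 / 42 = 0.02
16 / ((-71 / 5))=-80 / 71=-1.13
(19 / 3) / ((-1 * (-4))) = 19 / 12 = 1.58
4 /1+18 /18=5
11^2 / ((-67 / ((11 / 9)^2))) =-14641 / 5427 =-2.70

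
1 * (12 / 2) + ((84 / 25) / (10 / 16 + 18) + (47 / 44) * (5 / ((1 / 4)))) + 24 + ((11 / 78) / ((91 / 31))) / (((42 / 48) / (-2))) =51.43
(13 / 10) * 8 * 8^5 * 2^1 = 3407872 / 5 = 681574.40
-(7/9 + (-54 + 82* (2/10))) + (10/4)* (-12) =307/45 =6.82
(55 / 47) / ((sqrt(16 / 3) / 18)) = 495 * sqrt(3) / 94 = 9.12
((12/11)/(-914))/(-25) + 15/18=628411/754050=0.83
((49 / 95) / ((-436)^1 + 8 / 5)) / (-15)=49 / 619020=0.00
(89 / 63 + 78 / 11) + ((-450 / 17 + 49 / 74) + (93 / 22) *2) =-7715615 / 871794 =-8.85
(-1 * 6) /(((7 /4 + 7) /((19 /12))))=-38 /35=-1.09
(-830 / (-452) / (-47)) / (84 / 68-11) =85 / 21244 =0.00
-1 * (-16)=16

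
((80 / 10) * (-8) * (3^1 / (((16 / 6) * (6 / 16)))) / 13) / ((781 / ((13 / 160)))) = -6 / 3905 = -0.00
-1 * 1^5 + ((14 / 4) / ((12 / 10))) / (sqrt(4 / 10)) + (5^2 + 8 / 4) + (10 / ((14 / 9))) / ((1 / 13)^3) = 14154.18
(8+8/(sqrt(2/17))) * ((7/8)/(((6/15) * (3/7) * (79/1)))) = 245/474+245 * sqrt(34)/948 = 2.02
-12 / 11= -1.09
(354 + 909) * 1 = 1263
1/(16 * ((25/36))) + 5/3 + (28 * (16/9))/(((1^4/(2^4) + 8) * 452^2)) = 2604269581/1482480900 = 1.76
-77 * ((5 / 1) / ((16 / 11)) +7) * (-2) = 12859 / 8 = 1607.38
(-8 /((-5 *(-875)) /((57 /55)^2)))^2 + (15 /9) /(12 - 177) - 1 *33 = -52035074974430924 /1576338134765625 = -33.01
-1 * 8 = -8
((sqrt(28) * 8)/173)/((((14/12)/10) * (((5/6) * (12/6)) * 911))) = 576 * sqrt(7)/1103221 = 0.00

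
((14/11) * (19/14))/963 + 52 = 550855/10593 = 52.00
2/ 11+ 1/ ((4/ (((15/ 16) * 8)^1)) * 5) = 49/ 88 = 0.56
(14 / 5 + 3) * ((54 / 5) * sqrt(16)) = 6264 / 25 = 250.56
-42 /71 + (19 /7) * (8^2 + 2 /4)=173433 /994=174.48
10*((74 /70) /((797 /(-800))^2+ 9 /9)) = 47360000 /8926463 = 5.31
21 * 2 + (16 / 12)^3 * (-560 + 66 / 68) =-588946 / 459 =-1283.11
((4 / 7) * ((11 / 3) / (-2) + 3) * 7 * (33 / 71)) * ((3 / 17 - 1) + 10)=19.90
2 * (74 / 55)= 148 / 55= 2.69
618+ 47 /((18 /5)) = 11359 /18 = 631.06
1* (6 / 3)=2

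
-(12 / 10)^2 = -1.44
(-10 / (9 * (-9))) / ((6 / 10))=50 / 243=0.21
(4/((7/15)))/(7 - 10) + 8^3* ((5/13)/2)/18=2140/819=2.61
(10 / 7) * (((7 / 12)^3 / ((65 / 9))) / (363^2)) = 49 / 164447712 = 0.00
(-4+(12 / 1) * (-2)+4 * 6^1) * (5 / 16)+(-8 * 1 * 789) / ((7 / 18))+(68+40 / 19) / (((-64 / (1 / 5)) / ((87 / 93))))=-5354065819 / 329840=-16232.31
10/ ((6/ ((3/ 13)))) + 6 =6.38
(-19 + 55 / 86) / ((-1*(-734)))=-1579 / 63124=-0.03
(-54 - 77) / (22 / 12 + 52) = -786 / 323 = -2.43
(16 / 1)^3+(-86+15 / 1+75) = 4100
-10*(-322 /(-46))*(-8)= 560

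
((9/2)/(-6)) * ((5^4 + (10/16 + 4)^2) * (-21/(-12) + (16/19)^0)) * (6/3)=-1365177/512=-2666.36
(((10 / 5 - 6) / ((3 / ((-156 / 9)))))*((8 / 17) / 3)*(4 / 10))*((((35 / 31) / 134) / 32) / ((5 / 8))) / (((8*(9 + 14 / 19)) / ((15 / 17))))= 6916 / 999421245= 0.00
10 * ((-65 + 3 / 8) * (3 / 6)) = -2585 / 8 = -323.12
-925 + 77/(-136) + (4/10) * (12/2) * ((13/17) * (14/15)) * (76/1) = -2704301/3400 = -795.38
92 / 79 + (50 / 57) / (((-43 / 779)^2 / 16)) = 2019055124 / 438213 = 4607.47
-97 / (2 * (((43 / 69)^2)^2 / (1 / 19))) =-2198710737 / 129914438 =-16.92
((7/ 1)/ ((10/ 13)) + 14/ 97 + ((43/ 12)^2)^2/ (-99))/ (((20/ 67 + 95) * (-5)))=-505575116353/ 31785776352000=-0.02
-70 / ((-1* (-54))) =-35 / 27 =-1.30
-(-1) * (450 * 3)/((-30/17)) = -765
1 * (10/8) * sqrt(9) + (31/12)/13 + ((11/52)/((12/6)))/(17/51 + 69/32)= 37202/9321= 3.99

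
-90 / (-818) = 45 / 409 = 0.11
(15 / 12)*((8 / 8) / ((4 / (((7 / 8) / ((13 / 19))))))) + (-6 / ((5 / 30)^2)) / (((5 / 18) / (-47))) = 304076029 / 8320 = 36547.60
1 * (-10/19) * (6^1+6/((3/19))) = -440/19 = -23.16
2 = 2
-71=-71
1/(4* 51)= 1/204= 0.00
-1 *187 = -187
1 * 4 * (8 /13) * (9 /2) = 144 /13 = 11.08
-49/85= -0.58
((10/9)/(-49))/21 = -10/9261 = -0.00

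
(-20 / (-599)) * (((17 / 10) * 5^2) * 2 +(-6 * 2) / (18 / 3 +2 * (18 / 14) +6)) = 28620 / 10183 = 2.81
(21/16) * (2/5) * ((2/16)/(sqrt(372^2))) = 7/39680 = 0.00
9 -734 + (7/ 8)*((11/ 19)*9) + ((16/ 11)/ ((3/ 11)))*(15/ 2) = -103427/ 152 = -680.44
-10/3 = -3.33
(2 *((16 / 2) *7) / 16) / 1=7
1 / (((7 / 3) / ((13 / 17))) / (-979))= -38181 / 119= -320.85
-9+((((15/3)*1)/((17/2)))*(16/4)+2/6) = -322/51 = -6.31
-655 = -655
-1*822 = -822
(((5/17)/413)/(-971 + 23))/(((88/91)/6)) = -65/13945712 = -0.00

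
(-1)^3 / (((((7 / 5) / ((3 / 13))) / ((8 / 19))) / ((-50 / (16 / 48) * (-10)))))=-180000 / 1729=-104.11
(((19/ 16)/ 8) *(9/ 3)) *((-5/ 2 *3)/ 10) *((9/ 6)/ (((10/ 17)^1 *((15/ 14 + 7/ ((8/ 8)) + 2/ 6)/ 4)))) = -183141/ 451840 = -0.41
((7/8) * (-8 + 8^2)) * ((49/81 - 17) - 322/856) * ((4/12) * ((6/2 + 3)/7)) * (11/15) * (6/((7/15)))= -6395675/2889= -2213.80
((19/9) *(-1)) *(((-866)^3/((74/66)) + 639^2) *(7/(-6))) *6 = -949492971301/111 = -8553990732.44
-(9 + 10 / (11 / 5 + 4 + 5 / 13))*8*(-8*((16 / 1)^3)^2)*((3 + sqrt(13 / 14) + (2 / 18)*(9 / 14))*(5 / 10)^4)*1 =37765513216*sqrt(182) / 749 + 1623917068288 / 749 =2848333372.53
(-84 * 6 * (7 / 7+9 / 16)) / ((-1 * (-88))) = -1575 / 176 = -8.95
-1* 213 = -213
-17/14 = -1.21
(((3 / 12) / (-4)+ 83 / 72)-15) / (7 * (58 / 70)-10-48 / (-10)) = -10015 / 432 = -23.18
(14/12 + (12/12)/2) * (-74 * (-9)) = 1110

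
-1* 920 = -920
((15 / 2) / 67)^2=225 / 17956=0.01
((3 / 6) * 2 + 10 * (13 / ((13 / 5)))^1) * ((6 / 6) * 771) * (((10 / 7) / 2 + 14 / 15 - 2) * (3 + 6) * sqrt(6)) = -4364631 * sqrt(6) / 35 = -305460.54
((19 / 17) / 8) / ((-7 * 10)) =-19 / 9520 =-0.00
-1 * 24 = -24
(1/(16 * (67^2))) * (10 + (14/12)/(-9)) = 533/3878496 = 0.00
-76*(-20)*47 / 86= 35720 / 43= 830.70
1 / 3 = 0.33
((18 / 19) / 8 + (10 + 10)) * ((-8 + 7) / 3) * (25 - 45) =7645 / 57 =134.12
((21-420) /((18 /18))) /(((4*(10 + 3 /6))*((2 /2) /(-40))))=380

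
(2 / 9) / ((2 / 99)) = 11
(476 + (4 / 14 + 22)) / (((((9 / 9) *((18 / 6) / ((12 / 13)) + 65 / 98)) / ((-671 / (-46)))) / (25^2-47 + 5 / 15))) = 56849481920 / 52923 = 1074192.35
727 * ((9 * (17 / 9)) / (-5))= -12359 / 5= -2471.80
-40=-40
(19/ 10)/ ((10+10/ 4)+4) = 19/ 165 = 0.12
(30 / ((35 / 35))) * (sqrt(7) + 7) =30 * sqrt(7) + 210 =289.37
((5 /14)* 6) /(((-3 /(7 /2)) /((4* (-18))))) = 180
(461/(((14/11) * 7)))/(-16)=-5071/1568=-3.23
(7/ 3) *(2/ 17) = 14/ 51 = 0.27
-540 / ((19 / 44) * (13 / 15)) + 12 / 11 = -3917436 / 2717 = -1441.82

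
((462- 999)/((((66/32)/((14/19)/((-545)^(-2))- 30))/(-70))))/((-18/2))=-75777430400/171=-443142867.84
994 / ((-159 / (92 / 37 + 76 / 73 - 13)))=25431490 / 429459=59.22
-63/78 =-21/26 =-0.81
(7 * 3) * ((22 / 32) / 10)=231 / 160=1.44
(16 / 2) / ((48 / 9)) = 1.50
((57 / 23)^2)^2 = 10556001 / 279841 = 37.72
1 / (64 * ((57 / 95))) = 5 / 192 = 0.03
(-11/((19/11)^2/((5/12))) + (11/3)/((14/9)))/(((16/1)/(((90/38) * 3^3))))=10081665/3072832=3.28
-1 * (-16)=16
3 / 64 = 0.05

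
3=3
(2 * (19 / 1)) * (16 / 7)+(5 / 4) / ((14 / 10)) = 351 / 4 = 87.75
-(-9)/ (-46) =-9/ 46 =-0.20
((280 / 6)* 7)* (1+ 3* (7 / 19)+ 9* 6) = 1044680 / 57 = 18327.72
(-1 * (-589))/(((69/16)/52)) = 490048/69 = 7102.14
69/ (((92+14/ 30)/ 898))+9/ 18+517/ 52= 49083501/ 72124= 680.54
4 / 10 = 2 / 5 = 0.40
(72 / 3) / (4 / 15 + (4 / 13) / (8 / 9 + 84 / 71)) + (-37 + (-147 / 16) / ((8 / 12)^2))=0.14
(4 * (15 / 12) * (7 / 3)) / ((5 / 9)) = 21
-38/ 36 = -19/ 18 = -1.06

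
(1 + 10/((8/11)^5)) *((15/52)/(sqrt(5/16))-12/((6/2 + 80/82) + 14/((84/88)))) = -303184791/9392128 + 189609 *sqrt(5)/16384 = -6.40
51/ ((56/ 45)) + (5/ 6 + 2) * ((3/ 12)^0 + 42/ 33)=87635/ 1848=47.42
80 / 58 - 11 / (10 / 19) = -5661 / 290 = -19.52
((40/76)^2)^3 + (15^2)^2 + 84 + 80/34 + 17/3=50717.04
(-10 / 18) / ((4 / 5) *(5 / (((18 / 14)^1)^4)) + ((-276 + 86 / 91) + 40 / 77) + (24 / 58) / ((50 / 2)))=2645267625 / 1300146923618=0.00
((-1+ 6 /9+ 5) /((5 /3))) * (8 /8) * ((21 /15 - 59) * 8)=-32256 /25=-1290.24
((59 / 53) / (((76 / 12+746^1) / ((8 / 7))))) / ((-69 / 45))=-21240 / 19258981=-0.00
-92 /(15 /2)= -12.27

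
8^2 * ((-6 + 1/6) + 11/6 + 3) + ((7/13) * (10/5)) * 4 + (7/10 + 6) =-6889/130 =-52.99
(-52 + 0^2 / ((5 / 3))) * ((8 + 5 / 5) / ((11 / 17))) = -7956 / 11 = -723.27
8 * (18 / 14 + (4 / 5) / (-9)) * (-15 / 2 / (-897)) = 116 / 1449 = 0.08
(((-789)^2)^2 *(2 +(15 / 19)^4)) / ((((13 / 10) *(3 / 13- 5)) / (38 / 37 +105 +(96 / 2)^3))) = -2470317083248003188868845 / 149478187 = -16526271376625695.82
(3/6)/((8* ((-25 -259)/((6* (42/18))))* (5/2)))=-7/5680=-0.00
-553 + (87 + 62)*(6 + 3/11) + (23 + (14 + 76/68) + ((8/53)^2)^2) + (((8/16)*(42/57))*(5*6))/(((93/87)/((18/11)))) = 379505017905114/869081248783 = 436.67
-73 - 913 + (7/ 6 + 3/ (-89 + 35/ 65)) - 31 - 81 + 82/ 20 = -1092.77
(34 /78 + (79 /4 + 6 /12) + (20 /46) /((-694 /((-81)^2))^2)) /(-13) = -25725097579 /5616357396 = -4.58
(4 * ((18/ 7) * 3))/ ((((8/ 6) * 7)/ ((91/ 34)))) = 1053/ 119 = 8.85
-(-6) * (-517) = -3102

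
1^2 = 1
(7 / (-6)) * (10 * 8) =-93.33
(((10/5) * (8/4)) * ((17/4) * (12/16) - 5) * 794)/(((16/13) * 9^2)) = -149669/2592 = -57.74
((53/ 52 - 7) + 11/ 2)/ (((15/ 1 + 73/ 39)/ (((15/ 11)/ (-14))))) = 1125/ 405328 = 0.00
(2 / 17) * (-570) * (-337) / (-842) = -192090 / 7157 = -26.84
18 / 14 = 9 / 7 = 1.29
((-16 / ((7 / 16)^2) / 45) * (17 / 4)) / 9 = -17408 / 19845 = -0.88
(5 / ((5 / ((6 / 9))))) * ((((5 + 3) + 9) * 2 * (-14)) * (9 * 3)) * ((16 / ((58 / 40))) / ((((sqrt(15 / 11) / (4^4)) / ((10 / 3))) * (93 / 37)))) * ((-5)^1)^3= 721387520000 * sqrt(165) / 2697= 3435814042.92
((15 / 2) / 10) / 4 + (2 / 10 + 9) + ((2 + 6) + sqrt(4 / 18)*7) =7*sqrt(2) / 3 + 1391 / 80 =20.69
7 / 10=0.70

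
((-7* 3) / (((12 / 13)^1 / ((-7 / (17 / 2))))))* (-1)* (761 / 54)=-484757 / 1836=-264.03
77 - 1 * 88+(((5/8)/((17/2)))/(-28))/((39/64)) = -11.00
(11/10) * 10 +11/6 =77/6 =12.83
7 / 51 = 0.14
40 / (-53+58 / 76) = -304 / 397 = -0.77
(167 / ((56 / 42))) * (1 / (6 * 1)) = 167 / 8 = 20.88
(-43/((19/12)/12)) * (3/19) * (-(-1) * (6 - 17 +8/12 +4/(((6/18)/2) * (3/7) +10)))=8674992/16967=511.29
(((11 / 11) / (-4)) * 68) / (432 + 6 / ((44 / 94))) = -187 / 4893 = -0.04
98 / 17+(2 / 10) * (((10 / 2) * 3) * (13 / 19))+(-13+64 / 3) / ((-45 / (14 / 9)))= 590965 / 78489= 7.53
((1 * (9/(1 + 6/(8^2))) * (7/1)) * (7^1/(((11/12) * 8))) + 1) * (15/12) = 3079/44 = 69.98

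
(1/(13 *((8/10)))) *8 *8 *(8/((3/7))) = 4480/39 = 114.87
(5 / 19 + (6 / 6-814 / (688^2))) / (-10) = -0.13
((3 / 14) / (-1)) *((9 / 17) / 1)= -27 / 238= -0.11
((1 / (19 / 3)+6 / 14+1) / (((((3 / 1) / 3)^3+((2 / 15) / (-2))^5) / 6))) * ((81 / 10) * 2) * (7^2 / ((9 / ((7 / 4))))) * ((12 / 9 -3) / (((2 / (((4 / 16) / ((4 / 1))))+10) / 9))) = -4326159375 / 8244632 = -524.72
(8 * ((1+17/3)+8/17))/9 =2912/459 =6.34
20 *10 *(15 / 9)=1000 / 3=333.33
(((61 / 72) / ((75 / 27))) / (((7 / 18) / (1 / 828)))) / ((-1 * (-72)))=61 / 4636800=0.00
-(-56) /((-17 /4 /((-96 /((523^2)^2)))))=21504 /1271907935297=0.00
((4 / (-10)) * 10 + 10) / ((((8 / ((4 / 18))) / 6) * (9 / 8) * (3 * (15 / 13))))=104 / 405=0.26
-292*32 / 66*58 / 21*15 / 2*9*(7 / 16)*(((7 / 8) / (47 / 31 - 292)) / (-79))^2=-299062239 / 17814116180080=-0.00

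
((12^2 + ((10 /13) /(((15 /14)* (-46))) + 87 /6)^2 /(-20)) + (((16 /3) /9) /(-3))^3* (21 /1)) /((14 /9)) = 33789637228601 /394168293792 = 85.72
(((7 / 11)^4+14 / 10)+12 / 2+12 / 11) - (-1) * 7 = 1146017 / 73205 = 15.65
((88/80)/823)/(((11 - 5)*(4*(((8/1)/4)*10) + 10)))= 11/4444200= 0.00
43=43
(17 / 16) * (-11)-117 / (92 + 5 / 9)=-172619 / 13328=-12.95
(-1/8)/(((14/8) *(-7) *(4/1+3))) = 1/686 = 0.00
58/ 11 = 5.27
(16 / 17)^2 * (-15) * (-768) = 2949120 / 289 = 10204.57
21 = 21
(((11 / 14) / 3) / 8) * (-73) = -803 / 336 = -2.39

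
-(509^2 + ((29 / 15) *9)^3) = -33043628 / 125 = -264349.02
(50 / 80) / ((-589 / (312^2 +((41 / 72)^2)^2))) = -13080057321125 / 126629609472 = -103.29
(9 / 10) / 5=9 / 50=0.18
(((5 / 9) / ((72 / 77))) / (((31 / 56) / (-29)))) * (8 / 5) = -125048 / 2511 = -49.80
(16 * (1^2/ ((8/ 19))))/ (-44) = -19/ 22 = -0.86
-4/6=-2/3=-0.67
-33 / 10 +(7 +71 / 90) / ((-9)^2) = -11678 / 3645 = -3.20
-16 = -16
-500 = -500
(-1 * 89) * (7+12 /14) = -4895 /7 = -699.29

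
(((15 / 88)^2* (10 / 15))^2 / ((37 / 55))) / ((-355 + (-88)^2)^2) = 3125 / 305920485522432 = 0.00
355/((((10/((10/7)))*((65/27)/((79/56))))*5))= 151443/25480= 5.94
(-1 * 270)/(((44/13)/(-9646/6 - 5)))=1415115/11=128646.82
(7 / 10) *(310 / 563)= 217 / 563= 0.39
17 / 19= 0.89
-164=-164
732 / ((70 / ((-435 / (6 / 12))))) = -63684 / 7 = -9097.71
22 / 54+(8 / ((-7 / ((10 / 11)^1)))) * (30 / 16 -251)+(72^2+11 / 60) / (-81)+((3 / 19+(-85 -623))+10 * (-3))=-3858024853 / 7110180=-542.61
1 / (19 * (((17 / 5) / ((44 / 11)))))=20 / 323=0.06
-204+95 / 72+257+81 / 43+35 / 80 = 350719 / 6192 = 56.64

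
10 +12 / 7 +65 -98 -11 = -226 / 7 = -32.29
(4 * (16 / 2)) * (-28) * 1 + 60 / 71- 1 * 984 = -133420 / 71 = -1879.15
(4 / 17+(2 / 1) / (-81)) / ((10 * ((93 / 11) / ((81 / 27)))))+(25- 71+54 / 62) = -1926104 / 42687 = -45.12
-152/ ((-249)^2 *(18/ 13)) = -988/ 558009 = -0.00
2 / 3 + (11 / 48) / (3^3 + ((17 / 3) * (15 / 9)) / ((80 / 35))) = 9065 / 13449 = 0.67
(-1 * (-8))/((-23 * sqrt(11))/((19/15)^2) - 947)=-493655948/58289229407 + 7472700 * sqrt(11)/58289229407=-0.01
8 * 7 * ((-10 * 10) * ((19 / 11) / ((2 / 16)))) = -851200 / 11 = -77381.82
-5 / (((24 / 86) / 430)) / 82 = -46225 / 492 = -93.95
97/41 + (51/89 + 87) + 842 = 3400645/3649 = 931.94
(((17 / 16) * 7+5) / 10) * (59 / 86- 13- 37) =-61.33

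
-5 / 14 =-0.36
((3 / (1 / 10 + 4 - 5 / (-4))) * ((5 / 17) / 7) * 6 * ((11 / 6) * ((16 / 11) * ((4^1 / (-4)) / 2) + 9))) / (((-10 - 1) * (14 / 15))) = -29250 / 140063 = -0.21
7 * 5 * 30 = 1050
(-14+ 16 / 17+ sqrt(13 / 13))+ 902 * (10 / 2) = 4497.94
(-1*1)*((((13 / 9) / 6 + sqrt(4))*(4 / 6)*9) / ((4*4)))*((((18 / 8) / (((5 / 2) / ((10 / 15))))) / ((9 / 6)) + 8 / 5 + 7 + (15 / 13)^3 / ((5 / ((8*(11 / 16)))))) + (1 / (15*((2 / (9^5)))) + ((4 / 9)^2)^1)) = -213087195563 / 128129040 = -1663.07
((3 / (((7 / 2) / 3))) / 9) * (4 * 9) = 72 / 7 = 10.29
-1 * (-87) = 87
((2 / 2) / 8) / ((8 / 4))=1 / 16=0.06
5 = 5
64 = 64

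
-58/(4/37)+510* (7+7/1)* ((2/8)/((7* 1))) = -563/2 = -281.50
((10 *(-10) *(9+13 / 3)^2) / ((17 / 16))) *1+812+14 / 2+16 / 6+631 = -2337742 / 153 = -15279.36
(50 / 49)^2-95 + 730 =1527135 / 2401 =636.04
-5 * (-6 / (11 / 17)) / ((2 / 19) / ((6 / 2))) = 14535 / 11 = 1321.36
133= 133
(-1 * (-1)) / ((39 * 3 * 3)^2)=1 / 123201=0.00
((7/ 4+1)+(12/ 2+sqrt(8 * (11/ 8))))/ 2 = sqrt(11)/ 2+35/ 8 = 6.03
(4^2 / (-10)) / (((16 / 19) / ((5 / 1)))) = -19 / 2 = -9.50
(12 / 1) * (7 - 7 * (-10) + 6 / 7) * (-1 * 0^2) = 0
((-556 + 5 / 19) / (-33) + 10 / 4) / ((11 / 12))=48506 / 2299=21.10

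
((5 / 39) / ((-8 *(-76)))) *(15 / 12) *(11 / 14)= 275 / 1327872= 0.00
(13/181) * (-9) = -117/181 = -0.65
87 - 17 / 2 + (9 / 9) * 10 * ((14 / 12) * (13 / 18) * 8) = 7879 / 54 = 145.91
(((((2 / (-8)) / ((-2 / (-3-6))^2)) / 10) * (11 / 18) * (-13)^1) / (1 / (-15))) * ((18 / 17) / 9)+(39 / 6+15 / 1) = 7835 / 544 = 14.40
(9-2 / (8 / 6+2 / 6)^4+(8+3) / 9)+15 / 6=140209 / 11250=12.46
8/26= 4/13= 0.31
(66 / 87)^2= 484 / 841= 0.58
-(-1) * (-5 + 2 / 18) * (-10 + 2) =352 / 9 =39.11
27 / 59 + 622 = 36725 / 59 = 622.46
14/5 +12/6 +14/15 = 86/15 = 5.73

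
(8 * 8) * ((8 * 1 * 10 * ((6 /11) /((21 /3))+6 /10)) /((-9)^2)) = 29696 /693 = 42.85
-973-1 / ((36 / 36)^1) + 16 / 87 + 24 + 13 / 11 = -907843 / 957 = -948.63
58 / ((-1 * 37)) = -58 / 37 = -1.57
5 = 5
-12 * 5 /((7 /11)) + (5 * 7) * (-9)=-2865 /7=-409.29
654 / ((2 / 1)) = 327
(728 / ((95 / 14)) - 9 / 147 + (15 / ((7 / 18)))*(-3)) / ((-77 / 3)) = 118581 / 358435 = 0.33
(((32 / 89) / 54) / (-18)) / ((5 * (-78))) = 4 / 4217265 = 0.00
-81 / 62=-1.31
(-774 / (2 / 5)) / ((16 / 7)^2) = -94815 / 256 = -370.37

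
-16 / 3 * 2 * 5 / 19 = -160 / 57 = -2.81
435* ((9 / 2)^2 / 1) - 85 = 34895 / 4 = 8723.75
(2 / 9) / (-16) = -1 / 72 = -0.01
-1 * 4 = -4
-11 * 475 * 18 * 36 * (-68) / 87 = 76744800 / 29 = 2646372.41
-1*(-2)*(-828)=-1656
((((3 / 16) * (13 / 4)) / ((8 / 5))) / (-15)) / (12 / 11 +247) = -143 / 1397248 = -0.00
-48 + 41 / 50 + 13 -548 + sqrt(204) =-29109 / 50 + 2 * sqrt(51) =-567.90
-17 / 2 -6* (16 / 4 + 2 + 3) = -125 / 2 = -62.50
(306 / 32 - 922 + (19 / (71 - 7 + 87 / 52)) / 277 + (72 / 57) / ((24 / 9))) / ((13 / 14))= -1835773981881 / 1869207080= -982.11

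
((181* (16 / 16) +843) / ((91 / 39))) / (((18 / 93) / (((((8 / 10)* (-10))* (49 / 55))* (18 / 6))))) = -2666496 / 55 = -48481.75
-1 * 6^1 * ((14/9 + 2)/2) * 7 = -224/3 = -74.67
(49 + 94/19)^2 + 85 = 1081310/361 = 2995.32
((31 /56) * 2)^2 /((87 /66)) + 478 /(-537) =242723 /6104616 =0.04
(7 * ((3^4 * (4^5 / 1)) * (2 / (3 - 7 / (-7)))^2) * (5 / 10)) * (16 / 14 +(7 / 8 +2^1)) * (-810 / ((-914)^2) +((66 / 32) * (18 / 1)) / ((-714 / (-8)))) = 3007541404800 / 24853031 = 121013.06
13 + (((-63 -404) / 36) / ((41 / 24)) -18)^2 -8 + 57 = 717.03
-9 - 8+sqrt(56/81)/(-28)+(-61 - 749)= -827 - sqrt(14)/126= -827.03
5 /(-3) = -5 /3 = -1.67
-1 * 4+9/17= -59/17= -3.47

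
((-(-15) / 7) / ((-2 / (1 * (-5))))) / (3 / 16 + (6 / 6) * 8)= 600 / 917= 0.65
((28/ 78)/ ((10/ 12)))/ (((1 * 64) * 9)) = 7/ 9360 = 0.00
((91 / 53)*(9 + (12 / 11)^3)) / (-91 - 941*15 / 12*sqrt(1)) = -4989348 / 357582467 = -0.01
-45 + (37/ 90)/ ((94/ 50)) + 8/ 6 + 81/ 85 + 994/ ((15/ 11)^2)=58972919/ 119850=492.06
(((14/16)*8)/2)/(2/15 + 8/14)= 735/148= 4.97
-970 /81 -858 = -70468 /81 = -869.98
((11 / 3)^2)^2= 14641 / 81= 180.75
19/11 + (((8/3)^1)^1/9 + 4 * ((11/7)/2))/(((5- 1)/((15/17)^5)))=478228837/218657978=2.19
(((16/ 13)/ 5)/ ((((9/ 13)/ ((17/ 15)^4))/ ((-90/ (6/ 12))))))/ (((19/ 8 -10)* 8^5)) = 83521/ 197640000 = 0.00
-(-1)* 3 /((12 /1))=1 /4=0.25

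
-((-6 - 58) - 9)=73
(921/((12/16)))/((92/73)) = 22411/23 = 974.39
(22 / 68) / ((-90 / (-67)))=737 / 3060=0.24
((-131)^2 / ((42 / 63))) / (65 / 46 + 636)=1184109 / 29321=40.38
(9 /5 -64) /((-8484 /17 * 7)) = 5287 /296940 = 0.02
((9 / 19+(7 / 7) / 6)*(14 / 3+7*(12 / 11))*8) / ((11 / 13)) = 1541176 / 20691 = 74.49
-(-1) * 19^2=361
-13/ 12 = -1.08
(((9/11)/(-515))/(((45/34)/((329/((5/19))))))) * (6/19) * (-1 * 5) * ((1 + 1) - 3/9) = 22372/5665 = 3.95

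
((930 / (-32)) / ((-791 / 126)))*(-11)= -46035 / 904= -50.92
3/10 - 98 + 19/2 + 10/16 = -3503/40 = -87.58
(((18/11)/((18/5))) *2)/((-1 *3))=-10/33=-0.30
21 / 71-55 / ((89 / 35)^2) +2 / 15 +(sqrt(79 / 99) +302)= 294.82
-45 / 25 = -9 / 5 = -1.80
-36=-36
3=3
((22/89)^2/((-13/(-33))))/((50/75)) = 23958/102973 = 0.23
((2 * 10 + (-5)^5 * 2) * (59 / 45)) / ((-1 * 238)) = 5251 / 153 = 34.32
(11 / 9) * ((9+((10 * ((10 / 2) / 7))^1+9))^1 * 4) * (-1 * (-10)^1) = 77440 / 63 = 1229.21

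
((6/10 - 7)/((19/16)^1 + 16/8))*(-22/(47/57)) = 214016/3995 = 53.57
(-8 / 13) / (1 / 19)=-152 / 13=-11.69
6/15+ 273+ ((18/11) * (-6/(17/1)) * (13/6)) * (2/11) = 2809579/10285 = 273.17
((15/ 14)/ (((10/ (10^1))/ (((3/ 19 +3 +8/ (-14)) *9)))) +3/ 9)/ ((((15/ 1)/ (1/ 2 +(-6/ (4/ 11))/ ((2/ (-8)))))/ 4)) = 141182/ 315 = 448.20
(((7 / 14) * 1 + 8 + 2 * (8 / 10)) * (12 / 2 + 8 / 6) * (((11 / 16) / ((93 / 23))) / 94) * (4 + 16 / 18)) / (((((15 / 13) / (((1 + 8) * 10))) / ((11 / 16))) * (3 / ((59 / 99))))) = 2371497271 / 339888960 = 6.98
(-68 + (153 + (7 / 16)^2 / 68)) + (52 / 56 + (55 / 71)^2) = 53154210855 / 614276096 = 86.53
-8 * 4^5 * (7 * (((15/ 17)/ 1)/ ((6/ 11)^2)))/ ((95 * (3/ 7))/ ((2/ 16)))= -1517824/ 2907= -522.13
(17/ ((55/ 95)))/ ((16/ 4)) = 323/ 44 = 7.34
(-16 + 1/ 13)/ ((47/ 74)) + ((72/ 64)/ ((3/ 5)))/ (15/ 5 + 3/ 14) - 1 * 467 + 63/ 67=-240978145/ 491244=-490.55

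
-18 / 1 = -18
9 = 9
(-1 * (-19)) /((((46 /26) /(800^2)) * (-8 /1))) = -19760000 /23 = -859130.43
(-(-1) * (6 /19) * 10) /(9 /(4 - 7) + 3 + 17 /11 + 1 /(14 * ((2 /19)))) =3696 /2603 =1.42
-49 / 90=-0.54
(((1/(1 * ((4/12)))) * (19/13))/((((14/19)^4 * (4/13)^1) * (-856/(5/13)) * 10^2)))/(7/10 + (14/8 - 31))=7428297/976394578432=0.00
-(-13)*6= 78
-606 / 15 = -202 / 5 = -40.40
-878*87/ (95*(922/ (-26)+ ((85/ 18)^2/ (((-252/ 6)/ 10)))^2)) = 45971188387488/ 415769651845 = 110.57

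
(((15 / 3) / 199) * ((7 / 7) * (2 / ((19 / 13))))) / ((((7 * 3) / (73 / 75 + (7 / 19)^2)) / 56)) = 6245824 / 61422345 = 0.10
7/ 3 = 2.33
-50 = -50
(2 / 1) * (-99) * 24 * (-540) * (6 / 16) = 962280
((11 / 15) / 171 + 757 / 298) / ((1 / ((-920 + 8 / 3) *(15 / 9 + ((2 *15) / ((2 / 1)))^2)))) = -363976338688 / 687933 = -529086.90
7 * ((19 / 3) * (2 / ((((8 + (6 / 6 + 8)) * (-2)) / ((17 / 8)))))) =-133 / 24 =-5.54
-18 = -18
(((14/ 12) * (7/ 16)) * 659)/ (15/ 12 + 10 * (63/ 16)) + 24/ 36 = 8.95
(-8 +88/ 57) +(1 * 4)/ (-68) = -6313/ 969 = -6.51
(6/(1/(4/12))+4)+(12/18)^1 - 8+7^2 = 143/3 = 47.67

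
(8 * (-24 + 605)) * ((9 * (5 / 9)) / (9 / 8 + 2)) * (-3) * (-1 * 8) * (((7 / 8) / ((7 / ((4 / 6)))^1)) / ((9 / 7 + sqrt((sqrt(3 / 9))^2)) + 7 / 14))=15617280 / 1679-14576128 * sqrt(3) / 8395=6294.20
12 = 12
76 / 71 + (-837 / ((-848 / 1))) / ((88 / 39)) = 1.51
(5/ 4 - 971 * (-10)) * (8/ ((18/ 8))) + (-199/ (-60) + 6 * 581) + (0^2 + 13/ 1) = 6845617/ 180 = 38031.21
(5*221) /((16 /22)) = 12155 /8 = 1519.38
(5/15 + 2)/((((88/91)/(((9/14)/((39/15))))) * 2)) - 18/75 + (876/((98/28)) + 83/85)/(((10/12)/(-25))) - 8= -7901969353/1047200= -7545.81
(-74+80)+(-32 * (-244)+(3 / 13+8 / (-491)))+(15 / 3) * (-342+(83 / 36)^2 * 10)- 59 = 26103431567 / 4136184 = 6310.99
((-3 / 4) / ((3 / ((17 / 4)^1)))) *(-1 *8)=8.50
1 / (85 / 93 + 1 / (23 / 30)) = 0.45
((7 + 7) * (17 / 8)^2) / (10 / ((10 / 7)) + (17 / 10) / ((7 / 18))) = 70805 / 12736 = 5.56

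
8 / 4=2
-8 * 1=-8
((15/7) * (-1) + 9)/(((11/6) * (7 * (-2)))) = -144/539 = -0.27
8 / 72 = 1 / 9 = 0.11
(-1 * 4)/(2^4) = -1/4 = -0.25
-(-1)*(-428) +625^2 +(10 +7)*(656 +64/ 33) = 13245605/ 33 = 401381.97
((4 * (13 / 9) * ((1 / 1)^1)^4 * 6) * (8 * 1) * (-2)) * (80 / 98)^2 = -2662400 / 7203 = -369.62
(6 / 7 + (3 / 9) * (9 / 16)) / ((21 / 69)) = 2691 / 784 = 3.43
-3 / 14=-0.21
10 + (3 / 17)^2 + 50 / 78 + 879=889.67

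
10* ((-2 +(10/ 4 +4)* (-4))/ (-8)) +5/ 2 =75/ 2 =37.50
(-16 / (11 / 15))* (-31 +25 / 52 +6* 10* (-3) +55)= 485220 / 143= 3393.15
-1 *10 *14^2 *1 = -1960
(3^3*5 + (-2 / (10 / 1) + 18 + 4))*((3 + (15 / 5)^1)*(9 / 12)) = 3528 / 5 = 705.60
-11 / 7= -1.57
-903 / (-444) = 301 / 148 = 2.03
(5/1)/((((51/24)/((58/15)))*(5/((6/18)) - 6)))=464/459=1.01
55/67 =0.82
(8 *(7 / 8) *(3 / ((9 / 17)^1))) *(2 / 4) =119 / 6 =19.83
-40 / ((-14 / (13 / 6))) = 130 / 21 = 6.19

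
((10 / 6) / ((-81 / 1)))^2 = 25 / 59049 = 0.00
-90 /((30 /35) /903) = -94815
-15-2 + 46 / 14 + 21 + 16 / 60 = 793 / 105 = 7.55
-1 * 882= -882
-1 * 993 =-993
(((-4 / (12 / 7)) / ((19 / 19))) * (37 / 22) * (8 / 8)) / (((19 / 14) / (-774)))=467754 / 209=2238.06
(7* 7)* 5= 245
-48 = -48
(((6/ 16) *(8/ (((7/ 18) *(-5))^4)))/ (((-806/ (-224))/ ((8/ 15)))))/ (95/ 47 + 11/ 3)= 947303424/ 173218215625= 0.01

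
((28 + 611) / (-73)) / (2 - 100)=639 / 7154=0.09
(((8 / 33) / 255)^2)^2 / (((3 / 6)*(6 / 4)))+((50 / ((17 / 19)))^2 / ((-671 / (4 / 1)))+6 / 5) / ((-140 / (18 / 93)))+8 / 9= 181795056261547937833 / 199125695098493769375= 0.91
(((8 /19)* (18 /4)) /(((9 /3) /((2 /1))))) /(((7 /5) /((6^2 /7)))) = 4320 /931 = 4.64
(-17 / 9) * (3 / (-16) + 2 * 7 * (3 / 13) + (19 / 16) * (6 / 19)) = -1343 / 208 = -6.46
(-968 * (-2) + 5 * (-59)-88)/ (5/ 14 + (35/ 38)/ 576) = 237944448/ 54965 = 4329.02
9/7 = 1.29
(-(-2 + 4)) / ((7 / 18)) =-36 / 7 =-5.14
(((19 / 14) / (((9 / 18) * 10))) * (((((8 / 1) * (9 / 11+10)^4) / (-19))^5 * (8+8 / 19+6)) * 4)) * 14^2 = -19576544700067164410468.13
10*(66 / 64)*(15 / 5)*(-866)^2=92807055 / 4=23201763.75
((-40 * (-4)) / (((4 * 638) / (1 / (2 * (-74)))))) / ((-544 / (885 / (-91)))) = -4425 / 584295712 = -0.00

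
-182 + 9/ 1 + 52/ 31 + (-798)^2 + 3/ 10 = 197356223/ 310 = 636632.98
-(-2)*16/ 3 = 32/ 3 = 10.67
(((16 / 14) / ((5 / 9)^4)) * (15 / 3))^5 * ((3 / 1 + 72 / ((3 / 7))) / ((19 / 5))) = 3585441435861396986560512 / 102581787109375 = 34952027420.21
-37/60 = -0.62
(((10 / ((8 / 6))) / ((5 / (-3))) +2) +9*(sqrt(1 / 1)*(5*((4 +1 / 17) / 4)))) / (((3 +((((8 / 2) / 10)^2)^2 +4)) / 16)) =7337500 / 74647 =98.30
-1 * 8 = -8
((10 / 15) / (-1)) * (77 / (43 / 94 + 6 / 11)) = -159236 / 3111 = -51.18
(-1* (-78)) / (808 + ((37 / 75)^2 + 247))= 219375 / 2967872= 0.07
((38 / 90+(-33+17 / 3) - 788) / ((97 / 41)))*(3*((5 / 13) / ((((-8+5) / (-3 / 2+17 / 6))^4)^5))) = -1653127826989121536 / 45992448431612361654183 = -0.00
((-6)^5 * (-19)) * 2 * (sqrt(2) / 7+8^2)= 295488 * sqrt(2) / 7+18911232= 18970929.59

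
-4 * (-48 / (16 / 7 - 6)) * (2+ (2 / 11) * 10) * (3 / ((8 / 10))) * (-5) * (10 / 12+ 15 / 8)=110250 / 11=10022.73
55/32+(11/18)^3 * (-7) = 2827/23328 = 0.12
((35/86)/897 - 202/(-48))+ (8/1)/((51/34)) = 2944393/308568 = 9.54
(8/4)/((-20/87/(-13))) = 1131/10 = 113.10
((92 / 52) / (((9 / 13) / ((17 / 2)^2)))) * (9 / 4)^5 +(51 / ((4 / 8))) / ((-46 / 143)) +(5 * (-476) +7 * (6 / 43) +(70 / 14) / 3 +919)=107817071953 / 12152832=8871.77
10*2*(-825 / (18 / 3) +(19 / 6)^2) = -22945 / 9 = -2549.44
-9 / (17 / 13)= -117 / 17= -6.88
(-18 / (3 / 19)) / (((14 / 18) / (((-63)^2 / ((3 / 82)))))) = -15900948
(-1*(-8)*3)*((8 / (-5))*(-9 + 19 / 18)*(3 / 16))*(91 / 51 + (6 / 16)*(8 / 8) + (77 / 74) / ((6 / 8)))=2552121 / 12580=202.87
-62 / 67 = -0.93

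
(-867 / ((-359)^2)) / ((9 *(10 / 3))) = -289 / 1288810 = -0.00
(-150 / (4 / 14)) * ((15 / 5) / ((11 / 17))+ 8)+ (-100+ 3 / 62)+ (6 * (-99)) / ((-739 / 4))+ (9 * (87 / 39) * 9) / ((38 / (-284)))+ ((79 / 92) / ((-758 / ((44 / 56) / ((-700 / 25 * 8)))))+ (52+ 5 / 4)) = -8028.01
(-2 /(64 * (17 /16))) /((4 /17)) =-1 /8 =-0.12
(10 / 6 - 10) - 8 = -49 / 3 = -16.33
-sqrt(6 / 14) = -sqrt(21) / 7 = -0.65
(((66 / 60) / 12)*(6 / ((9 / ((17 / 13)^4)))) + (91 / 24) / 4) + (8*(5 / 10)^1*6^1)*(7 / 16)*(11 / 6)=838046533 / 41127840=20.38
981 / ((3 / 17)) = 5559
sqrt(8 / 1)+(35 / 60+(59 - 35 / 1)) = 2*sqrt(2)+295 / 12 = 27.41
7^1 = 7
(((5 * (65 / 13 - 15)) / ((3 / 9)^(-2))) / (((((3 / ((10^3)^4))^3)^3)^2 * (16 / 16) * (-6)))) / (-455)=-5000000000000000000000000000000000000000000000000000000000000000000000000000000000000000000000000000000000000000000000000000000000000000000000000000000000000000000000000000000000000000000000000000000000000000000000000 / 951892141473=-5252695953832310097659812000000000000000000000000000000000000000000000000000000000000000000000000000000000000000000000000000000000000000000000000000000000000000000000000000000000000000000000000000000000000.00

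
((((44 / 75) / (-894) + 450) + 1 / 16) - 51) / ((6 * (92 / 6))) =214056773 / 49348800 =4.34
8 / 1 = 8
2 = 2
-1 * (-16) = 16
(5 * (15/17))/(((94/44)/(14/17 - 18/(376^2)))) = 816320175/480077552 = 1.70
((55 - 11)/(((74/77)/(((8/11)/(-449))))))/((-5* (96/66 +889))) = 13552/813621675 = 0.00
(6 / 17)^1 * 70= 420 / 17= 24.71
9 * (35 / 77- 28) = -2727 / 11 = -247.91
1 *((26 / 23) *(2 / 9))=52 / 207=0.25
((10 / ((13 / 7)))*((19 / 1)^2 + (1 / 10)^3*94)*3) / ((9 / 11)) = 13902119 / 1950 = 7129.29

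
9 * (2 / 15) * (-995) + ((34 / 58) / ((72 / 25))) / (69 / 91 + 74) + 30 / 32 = -33894026537 / 28409328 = -1193.06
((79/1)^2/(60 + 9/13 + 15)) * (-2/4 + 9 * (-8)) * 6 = -11764285/328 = -35866.72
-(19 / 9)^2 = -361 / 81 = -4.46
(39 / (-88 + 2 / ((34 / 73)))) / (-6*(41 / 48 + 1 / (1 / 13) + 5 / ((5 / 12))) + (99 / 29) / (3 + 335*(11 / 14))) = 573272232 / 190852639045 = 0.00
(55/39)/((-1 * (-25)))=11/195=0.06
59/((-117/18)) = -118/13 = -9.08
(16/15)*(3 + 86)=1424/15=94.93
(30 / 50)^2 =9 / 25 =0.36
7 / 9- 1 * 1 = -0.22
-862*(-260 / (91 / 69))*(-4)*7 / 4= -1189560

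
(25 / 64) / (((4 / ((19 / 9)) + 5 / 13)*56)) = 6175 / 2017792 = 0.00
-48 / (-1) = 48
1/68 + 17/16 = 1.08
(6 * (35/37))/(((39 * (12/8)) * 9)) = 140/12987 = 0.01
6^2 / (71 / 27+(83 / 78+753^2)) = 25272 / 398042911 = 0.00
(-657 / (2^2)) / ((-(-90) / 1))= -73 / 40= -1.82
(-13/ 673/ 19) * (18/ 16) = -117/ 102296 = -0.00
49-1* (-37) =86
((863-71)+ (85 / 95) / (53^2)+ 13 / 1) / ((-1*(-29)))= 42963672 / 1547759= 27.76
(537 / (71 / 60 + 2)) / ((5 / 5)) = 32220 / 191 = 168.69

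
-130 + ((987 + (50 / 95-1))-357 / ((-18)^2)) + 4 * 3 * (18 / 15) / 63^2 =430057919 / 502740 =855.43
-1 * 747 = -747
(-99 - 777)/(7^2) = -876/49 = -17.88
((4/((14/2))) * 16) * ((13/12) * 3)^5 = 371293/112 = 3315.12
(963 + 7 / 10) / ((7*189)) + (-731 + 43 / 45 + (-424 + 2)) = -15231911 / 13230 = -1151.32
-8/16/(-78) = 0.01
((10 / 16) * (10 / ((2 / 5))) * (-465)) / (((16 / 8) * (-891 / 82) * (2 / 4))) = 668.67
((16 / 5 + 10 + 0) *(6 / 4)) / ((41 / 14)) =1386 / 205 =6.76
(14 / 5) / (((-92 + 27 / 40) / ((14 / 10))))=-784 / 18265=-0.04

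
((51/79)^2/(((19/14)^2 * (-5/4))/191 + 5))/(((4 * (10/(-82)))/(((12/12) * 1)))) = -3992212476/23307482575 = -0.17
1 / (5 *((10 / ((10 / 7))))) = 1 / 35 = 0.03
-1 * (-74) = 74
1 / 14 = 0.07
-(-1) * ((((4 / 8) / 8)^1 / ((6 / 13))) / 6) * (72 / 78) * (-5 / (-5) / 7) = 1 / 336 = 0.00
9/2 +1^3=11/2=5.50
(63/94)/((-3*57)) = -7/1786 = -0.00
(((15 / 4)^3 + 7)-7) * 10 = 16875 / 32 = 527.34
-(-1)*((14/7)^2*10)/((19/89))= 3560/19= 187.37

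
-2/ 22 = -1/ 11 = -0.09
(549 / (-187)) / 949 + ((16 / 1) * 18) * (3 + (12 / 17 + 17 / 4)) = 23918787 / 10439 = 2291.29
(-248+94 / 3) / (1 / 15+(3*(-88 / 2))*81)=3250 / 160379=0.02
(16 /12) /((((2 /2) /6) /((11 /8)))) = 11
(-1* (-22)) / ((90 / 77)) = 847 / 45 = 18.82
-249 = -249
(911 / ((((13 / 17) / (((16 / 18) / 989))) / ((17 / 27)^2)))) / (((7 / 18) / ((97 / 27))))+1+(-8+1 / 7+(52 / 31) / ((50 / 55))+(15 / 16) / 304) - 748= -1000430351298955567 / 1335531822992640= -749.09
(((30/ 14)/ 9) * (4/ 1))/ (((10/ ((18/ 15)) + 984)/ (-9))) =-180/ 20839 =-0.01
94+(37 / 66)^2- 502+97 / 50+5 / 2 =-43913459 / 108900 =-403.25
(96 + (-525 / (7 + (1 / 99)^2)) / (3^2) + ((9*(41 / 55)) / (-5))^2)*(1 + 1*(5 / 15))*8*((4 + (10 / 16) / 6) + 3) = 4796724144551 / 707520000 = 6779.63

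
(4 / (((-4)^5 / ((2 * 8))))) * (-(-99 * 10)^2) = 245025 / 4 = 61256.25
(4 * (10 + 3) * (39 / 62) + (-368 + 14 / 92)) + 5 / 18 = -2148799 / 6417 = -334.86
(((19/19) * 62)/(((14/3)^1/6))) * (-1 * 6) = -3348/7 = -478.29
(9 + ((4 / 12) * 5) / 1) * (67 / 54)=1072 / 81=13.23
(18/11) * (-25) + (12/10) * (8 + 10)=-1062/55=-19.31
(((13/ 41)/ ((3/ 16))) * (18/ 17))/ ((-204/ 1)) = -104/ 11849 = -0.01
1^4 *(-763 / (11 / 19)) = -14497 / 11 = -1317.91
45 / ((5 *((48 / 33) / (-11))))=-1089 / 16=-68.06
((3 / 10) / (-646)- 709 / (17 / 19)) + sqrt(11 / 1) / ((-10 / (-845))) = -5118983 / 6460 + 169 * sqrt(11) / 2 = -512.16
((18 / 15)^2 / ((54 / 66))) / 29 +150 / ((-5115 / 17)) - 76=-18897346 / 247225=-76.44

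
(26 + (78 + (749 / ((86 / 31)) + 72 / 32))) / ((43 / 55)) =3559215 / 7396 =481.24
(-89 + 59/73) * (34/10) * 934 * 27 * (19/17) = -3084716196/365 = -8451277.25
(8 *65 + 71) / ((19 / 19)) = 591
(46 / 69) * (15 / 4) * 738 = 1845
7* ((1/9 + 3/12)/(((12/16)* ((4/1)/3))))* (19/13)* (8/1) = 266/9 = 29.56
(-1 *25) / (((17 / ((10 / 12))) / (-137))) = 17125 / 102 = 167.89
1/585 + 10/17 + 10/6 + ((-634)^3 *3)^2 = 5812766052695441708522/9945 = 584491307460577346.26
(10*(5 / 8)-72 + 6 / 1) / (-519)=239 / 2076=0.12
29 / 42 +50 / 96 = 407 / 336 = 1.21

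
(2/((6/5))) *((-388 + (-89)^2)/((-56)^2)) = 4.00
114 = 114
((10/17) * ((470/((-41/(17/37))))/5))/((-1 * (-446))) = -470/338291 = -0.00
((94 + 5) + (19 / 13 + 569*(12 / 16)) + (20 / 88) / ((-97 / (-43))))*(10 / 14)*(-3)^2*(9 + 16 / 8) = 1316582775 / 35308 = 37288.51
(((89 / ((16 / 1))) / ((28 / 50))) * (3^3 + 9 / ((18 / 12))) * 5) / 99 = 16.56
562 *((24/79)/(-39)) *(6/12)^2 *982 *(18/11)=-19867824/11297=-1758.68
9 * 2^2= 36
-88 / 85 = -1.04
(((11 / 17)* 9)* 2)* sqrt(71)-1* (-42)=42 + 198* sqrt(71) / 17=140.14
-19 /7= -2.71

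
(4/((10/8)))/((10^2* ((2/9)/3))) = 54/125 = 0.43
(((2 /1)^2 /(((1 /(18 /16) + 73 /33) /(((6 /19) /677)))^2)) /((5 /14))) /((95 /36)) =711317376 /7407214135203475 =0.00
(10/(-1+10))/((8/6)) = 5/6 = 0.83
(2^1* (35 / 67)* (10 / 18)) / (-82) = -175 / 24723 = -0.01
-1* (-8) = 8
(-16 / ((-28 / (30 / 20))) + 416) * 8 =23344 / 7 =3334.86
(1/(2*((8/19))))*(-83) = -1577/16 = -98.56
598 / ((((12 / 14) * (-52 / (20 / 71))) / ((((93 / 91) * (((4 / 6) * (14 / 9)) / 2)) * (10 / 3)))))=-499100 / 74763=-6.68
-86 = -86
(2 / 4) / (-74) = -1 / 148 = -0.01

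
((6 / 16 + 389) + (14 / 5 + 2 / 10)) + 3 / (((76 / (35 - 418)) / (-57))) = 10033 / 8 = 1254.12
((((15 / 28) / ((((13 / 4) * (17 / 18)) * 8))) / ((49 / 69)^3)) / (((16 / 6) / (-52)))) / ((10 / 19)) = -505575351 / 224003696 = -2.26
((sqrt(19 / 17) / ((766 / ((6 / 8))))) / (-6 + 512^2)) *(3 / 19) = 9 *sqrt(323) / 259430638736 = 0.00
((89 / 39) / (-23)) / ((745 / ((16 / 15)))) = -1424 / 10023975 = -0.00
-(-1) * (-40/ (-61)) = 0.66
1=1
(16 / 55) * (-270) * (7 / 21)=-26.18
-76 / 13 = -5.85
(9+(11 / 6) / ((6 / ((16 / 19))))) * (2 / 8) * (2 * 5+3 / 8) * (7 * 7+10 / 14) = 1193.70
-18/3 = -6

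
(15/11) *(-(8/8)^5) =-15/11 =-1.36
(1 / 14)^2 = 1 / 196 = 0.01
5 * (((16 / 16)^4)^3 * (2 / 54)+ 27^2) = 98420 / 27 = 3645.19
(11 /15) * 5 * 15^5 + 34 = 2784409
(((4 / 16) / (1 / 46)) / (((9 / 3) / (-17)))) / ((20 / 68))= -6647 / 30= -221.57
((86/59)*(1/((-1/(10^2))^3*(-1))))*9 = 774000000/59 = 13118644.07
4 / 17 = 0.24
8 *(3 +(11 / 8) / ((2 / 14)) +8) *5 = 825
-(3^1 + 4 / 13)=-43 / 13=-3.31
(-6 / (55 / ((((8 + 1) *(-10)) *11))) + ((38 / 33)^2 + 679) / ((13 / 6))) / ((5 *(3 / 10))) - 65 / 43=170340367 / 608751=279.82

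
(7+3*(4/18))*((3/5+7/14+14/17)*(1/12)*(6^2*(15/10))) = 22563/340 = 66.36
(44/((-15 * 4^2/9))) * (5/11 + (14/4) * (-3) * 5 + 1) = 3369/40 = 84.22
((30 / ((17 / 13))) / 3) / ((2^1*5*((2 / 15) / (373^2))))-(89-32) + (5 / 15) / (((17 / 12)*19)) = 515436131 / 646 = 797888.75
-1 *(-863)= 863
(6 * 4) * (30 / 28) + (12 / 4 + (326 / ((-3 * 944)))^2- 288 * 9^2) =-327014422337 / 14035392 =-23299.27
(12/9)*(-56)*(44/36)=-2464/27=-91.26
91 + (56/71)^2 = 461867/5041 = 91.62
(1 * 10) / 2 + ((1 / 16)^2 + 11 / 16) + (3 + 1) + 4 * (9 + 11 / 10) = 64117 / 1280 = 50.09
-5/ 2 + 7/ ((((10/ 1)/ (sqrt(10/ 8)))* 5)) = -5/ 2 + 7* sqrt(5)/ 100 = -2.34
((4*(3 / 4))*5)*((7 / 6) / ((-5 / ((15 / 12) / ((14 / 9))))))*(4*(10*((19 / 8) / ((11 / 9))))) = -38475 / 176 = -218.61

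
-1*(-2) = 2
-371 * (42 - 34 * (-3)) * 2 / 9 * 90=-1068480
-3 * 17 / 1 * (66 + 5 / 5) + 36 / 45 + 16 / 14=-3415.06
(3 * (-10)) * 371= -11130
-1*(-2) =2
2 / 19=0.11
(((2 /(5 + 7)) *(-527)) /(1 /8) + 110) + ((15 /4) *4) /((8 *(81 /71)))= -127661 /216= -591.02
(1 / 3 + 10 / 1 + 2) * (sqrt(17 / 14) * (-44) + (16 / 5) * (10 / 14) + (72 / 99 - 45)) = -814 * sqrt(238) / 21 - 119621 / 231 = -1115.83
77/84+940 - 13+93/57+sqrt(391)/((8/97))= 97 * sqrt(391)/8+211937/228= 1169.30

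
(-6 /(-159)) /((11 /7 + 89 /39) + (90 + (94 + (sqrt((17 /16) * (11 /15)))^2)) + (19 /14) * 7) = 43680 /229342501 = 0.00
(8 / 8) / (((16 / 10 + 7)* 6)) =5 / 258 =0.02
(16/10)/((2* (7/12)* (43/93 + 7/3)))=1116/2275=0.49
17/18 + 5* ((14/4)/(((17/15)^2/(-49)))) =-1733981/2601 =-666.66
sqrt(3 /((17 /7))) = sqrt(357) /17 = 1.11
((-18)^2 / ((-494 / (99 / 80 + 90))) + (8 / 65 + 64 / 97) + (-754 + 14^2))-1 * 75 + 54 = -638.06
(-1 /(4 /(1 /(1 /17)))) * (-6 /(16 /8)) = 51 /4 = 12.75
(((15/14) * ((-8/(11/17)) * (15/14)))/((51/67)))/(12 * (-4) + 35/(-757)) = 7607850/19603969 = 0.39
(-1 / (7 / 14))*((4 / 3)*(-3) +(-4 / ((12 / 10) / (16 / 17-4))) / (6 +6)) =964 / 153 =6.30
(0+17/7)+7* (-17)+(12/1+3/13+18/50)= -236556/2275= -103.98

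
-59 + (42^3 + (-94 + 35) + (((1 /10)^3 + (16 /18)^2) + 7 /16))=11983339037 /162000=73971.23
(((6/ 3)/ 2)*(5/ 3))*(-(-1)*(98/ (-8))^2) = 12005/ 48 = 250.10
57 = 57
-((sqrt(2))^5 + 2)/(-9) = 2/9 + 4 * sqrt(2)/9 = 0.85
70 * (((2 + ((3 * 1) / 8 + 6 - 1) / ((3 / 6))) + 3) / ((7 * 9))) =35 / 2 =17.50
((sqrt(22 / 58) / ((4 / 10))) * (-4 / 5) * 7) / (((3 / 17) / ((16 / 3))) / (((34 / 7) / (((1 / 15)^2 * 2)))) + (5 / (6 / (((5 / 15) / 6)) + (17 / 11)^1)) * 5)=-390034400 * sqrt(319) / 184430923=-37.77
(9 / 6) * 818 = 1227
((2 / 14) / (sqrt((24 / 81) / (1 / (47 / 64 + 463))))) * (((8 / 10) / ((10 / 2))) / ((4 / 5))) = 6 * sqrt(19786) / 346255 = 0.00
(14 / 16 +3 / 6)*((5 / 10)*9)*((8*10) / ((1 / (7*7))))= 24255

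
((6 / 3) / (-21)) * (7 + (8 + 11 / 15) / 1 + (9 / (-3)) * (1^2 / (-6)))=-487 / 315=-1.55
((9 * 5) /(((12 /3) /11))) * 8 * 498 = 493020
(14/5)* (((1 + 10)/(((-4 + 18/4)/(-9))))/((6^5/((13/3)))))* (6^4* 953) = -1907906/5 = -381581.20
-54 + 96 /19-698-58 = -15294 /19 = -804.95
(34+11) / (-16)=-45 / 16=-2.81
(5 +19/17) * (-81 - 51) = -13728/17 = -807.53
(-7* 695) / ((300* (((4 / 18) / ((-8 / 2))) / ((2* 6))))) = 17514 / 5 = 3502.80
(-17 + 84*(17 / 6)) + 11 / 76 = 16807 / 76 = 221.14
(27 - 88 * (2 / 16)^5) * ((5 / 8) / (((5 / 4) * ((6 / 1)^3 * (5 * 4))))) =110581 / 35389440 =0.00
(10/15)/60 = 1/90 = 0.01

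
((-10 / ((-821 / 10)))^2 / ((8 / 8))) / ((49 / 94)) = 940000 / 33028009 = 0.03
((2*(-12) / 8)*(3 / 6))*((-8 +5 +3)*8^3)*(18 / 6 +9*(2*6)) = 0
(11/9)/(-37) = -11/333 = -0.03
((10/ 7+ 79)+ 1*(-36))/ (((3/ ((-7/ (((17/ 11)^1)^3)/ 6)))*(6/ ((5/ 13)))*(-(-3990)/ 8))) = -413941/ 688060737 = -0.00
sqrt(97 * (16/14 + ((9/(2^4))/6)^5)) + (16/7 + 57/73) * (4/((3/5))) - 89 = -105097/1533 + sqrt(364537659206)/57344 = -58.03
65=65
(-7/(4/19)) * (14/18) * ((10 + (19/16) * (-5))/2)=-60515/1152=-52.53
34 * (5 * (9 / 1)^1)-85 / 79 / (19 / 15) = 2295255 / 1501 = 1529.15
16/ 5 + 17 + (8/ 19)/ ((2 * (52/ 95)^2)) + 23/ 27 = 1985317/ 91260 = 21.75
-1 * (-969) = 969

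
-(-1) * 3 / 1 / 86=3 / 86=0.03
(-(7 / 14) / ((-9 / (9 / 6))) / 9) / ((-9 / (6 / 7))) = -1 / 1134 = -0.00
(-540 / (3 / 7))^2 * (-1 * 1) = -1587600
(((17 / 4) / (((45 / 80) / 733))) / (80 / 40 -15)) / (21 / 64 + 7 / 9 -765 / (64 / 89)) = 99688 / 248677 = 0.40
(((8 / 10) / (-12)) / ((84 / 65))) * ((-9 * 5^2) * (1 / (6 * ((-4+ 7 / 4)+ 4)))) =325 / 294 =1.11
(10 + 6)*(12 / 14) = 96 / 7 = 13.71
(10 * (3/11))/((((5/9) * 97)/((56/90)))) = 168/5335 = 0.03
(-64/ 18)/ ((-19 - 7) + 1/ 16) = 512/ 3735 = 0.14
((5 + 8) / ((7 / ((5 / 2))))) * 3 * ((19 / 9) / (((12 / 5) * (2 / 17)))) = 104975 / 1008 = 104.14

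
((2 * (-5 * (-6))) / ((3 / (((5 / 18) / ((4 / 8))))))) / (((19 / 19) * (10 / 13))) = 130 / 9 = 14.44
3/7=0.43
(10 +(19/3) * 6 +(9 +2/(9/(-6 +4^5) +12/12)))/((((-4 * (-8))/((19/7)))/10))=5754625/115024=50.03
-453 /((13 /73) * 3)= -11023 /13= -847.92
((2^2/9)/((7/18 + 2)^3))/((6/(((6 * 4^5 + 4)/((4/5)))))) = 3319920/79507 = 41.76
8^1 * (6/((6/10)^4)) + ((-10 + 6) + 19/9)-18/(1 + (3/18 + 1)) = 126421/351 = 360.17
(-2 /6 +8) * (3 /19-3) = -414 /19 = -21.79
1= 1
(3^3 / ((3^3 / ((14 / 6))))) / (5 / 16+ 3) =112 / 159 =0.70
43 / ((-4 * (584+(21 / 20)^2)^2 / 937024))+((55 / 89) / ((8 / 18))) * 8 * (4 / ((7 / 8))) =731200571654080 / 34124943171263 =21.43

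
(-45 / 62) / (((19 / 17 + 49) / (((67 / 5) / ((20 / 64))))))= -6834 / 11005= -0.62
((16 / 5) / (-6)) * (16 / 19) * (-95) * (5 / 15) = 128 / 9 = 14.22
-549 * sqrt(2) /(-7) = 549 * sqrt(2) /7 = 110.91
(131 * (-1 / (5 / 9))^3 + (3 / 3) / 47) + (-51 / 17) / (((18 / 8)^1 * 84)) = -282770539 / 370125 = -763.99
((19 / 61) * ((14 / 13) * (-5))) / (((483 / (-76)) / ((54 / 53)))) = 259920 / 966667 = 0.27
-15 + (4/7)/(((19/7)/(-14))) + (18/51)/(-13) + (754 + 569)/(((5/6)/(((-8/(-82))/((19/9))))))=47682353/860795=55.39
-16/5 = -3.20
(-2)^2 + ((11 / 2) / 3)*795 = 1461.50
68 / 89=0.76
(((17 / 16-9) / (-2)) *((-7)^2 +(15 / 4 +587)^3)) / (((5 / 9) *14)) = 15081255530469 / 143360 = 105198490.03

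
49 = 49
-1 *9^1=-9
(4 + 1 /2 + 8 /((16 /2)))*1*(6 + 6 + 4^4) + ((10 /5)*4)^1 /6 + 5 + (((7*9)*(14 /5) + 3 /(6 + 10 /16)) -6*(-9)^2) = 931093 /795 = 1171.19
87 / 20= 4.35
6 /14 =3 /7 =0.43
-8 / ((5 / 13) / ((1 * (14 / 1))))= -1456 / 5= -291.20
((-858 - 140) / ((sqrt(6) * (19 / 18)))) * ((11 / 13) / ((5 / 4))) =-131736 * sqrt(6) / 1235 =-261.28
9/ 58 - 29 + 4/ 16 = -3317/ 116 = -28.59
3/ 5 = 0.60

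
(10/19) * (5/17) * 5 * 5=1250/323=3.87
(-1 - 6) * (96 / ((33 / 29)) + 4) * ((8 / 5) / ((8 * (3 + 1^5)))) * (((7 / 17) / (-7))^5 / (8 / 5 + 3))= 1701 / 359223821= 0.00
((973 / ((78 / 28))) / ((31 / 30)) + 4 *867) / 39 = 1533824 / 15717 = 97.59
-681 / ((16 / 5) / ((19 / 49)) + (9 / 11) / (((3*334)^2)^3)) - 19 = -98451075816716488026701 / 969778535767935151199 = -101.52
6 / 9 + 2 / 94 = 97 / 141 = 0.69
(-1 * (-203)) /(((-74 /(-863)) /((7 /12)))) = 1226323 /888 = 1380.99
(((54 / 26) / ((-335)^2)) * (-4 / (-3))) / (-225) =-4 / 36473125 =-0.00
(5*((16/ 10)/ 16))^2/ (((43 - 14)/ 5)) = 5/ 116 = 0.04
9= 9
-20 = -20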